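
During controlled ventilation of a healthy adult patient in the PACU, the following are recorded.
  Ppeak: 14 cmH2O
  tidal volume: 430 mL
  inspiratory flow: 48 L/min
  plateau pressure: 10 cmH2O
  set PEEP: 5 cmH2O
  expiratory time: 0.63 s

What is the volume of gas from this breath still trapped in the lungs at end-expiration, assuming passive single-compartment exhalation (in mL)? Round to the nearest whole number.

Flow: 48 L/min ÷ 60 = 0.8 L/s.
R = (PIP − Pplat)/V̇ = (14 − 10) / 0.8 = 4.0/0.8 = 5.0 cmH2O·s/L.
C = Vt/(Pplat − PEEP) = 430.0 / (10 − 5) = 430.0/5.0 = 86.0 mL/cmH2O.
τ = R × C = 5.0 × 0.086 L/cmH2O = 0.43 s.
Fraction remaining = e^(−Te/τ) = e^(−0.63/0.43) = 0.2311.
Trapped volume = 430.0 × 0.2311 = 99.373 mL.

99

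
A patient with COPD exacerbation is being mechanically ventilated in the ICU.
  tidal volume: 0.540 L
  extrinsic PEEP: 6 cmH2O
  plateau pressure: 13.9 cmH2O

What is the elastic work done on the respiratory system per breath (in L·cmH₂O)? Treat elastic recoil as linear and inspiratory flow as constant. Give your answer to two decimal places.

Elastic work ≈ ½ × (Pplat − PEEP) × Vt = 0.5 × (13.9 − 6) × 0.540 L = 0.5 × 7.9 × 0.540 = 2.133 L·cmH2O.

2.13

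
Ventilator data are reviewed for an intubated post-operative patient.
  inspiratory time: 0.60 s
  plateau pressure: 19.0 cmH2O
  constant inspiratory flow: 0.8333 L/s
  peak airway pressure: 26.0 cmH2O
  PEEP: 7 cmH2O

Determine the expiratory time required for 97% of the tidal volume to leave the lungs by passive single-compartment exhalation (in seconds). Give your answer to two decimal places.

Vt = flow × Ti = 0.8333 L/s × 0.60 s × 1000 mL/L = 499.98 mL.
R = (PIP − Pplat)/V̇ = (26.0 − 19.0) / 0.8333 = 7.0/0.8333 = 8.4 cmH2O·s/L.
C = Vt/(Pplat − PEEP) = 499.98 / (19.0 − 7) = 499.98/12.0 = 41.665 mL/cmH2O.
τ = R × C = 8.4 × 0.04167 L/cmH2O = 0.35 s.
t = −τ·ln(1 − 0.97) = −0.35·ln(0.03) = 1.227 s.

1.23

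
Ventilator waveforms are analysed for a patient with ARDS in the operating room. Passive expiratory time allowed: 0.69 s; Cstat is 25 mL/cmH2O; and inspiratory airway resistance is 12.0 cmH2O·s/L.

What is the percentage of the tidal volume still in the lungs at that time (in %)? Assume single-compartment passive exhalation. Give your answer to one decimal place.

10.0

τ = R × C = 12.0 × 25 mL/cmH2O = 12.0 × 0.025 L/cmH2O = 0.3 s.
Passive exhalation: V(t)/V₀ = e^(−t/τ) = e^(−0.69/0.3) = 0.1003.
Fraction remaining = 0.1003 → 10.03%.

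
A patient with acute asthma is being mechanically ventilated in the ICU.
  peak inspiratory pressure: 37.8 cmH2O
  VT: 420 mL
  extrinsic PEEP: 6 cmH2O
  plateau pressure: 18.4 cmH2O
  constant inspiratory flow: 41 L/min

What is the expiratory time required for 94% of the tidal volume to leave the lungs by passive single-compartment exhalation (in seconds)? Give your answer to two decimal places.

2.71

Flow: 41 L/min ÷ 60 = 0.6833 L/s.
R = (PIP − Pplat)/V̇ = (37.8 − 18.4) / 0.6833 = 19.4/0.6833 = 28.392 cmH2O·s/L.
C = Vt/(Pplat − PEEP) = 420.0 / (18.4 − 6) = 420.0/12.4 = 33.871 mL/cmH2O.
τ = R × C = 28.392 × 0.03387 L/cmH2O = 0.9616 s.
t = −τ·ln(1 − 0.94) = −0.9616·ln(0.06) = 2.705 s.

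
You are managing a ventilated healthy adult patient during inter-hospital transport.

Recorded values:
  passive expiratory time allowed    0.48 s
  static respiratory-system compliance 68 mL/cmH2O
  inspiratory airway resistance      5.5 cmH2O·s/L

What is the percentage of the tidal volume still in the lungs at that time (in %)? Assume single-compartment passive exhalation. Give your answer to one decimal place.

27.7

τ = R × C = 5.5 × 68 mL/cmH2O = 5.5 × 0.068 L/cmH2O = 0.374 s.
Passive exhalation: V(t)/V₀ = e^(−t/τ) = e^(−0.48/0.374) = 0.2771.
Fraction remaining = 0.2771 → 27.71%.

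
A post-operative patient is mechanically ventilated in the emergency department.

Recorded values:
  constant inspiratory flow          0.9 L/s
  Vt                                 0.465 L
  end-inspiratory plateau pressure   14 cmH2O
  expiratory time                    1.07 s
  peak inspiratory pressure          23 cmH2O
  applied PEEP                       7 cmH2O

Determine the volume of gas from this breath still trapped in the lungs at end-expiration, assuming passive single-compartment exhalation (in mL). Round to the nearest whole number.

R = (PIP − Pplat)/V̇ = (23 − 14) / 0.9 = 9.0/0.9 = 10.0 cmH2O·s/L.
C = Vt/(Pplat − PEEP) = 465.0 / (14 − 7) = 465.0/7.0 = 66.429 mL/cmH2O.
τ = R × C = 10.0 × 0.06643 L/cmH2O = 0.6643 s.
Fraction remaining = e^(−Te/τ) = e^(−1.07/0.6643) = 0.1997.
Trapped volume = 465.0 × 0.1997 = 92.861 mL.

93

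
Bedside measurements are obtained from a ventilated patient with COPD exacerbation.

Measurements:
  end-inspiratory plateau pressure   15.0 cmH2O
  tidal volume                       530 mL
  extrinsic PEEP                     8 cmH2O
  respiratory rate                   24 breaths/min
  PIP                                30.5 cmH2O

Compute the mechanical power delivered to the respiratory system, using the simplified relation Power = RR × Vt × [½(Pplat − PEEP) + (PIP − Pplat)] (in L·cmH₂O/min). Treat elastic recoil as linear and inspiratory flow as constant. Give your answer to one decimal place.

241.7

Per-breath work = Vt × [½(Pplat−PEEP) + (PIP−Pplat)] = 0.530 × [0.5×7.0 + 15.5] = 0.530 × 19.0 = 10.07 L·cmH2O.
Power = 24 × 10.07 = 241.68 L·cmH2O/min.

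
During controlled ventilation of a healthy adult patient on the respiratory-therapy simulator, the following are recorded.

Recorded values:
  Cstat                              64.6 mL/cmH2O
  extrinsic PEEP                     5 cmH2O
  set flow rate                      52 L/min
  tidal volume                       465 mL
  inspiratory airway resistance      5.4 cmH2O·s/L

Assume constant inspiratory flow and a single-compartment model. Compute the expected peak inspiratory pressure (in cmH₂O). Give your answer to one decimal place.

Flow: 52 L/min ÷ 60 = 0.8667 L/s.
Equation of motion (constant flow): PIP = Vt/C + R·V̇ + PEEP.
PIP = 465/64.6 + 5.4×0.8667 + 5 = 7.198 + 4.68 + 5 = 16.878 cmH2O.

16.9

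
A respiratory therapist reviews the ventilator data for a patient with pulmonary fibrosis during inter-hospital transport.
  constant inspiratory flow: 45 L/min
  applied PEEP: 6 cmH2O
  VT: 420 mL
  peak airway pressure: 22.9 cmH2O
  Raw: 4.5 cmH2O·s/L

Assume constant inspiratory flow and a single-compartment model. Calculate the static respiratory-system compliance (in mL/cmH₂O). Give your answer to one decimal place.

Flow: 45 L/min ÷ 60 = 0.75 L/s.
Equation of motion (constant flow): PIP = Vt/C + R·V̇ + PEEP.
Vt/C = PIP − R·V̇ − PEEP = 22.9 − 4.5×0.75 − 6 = 22.9 − 3.375 − 6 = 13.525 cmH2O.
C = Vt / 13.525 = 420 / 13.525 = 31.054 mL/cmH2O.

31.1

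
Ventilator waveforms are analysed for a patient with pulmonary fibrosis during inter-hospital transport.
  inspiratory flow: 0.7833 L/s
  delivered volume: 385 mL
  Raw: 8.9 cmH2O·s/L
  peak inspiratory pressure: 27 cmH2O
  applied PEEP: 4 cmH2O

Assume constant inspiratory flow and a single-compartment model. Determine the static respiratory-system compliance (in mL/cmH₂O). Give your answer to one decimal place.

Equation of motion (constant flow): PIP = Vt/C + R·V̇ + PEEP.
Vt/C = PIP − R·V̇ − PEEP = 27 − 8.9×0.7833 − 4 = 27 − 6.971 − 4 = 16.029 cmH2O.
C = Vt / 16.029 = 385 / 16.029 = 24.019 mL/cmH2O.

24.0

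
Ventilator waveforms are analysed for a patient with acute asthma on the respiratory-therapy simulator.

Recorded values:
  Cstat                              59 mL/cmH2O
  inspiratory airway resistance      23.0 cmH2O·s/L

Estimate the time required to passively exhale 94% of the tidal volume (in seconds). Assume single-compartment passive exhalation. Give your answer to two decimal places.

τ = R × C = 23.0 × 59 mL/cmH2O = 23.0 × 0.059 L/cmH2O = 1.357 s.
Exhaled fraction f = 1 − e^(−t/τ) → t = −τ·ln(1 − f) = −1.357·ln(0.06) = 3.818 s.

3.82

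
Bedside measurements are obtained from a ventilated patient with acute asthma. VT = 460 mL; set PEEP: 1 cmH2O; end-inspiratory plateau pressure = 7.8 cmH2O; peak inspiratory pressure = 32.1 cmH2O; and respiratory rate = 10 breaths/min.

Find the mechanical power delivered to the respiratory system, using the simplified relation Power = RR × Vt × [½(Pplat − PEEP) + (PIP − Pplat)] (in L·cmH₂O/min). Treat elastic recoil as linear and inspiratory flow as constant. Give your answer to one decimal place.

127.4

Per-breath work = Vt × [½(Pplat−PEEP) + (PIP−Pplat)] = 0.460 × [0.5×6.8 + 24.3] = 0.460 × 27.7 = 12.742 L·cmH2O.
Power = 10 × 12.742 = 127.42 L·cmH2O/min.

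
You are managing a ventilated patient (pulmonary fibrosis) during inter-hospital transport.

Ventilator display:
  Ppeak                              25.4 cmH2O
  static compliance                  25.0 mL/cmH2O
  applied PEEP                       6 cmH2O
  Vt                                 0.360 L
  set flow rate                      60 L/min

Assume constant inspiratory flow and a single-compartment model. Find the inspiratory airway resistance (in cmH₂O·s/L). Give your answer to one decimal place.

Flow: 60 L/min ÷ 60 = 1 L/s.
Equation of motion (constant flow): PIP = Vt/C + R·V̇ + PEEP.
R·V̇ = PIP − Vt/C − PEEP = 25.4 − 360/25.0 − 6 = 25.4 − 14.4 − 6 = 5.0 cmH2O.
R = 5.0 / 1 = 5.0 cmH2O·s/L.

5.0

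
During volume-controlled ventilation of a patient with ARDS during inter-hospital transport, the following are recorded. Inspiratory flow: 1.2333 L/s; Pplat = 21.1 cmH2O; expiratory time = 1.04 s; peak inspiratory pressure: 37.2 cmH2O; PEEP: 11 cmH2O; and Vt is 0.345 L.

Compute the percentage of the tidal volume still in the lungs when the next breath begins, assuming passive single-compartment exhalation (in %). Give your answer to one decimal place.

9.7

R = (PIP − Pplat)/V̇ = (37.2 − 21.1) / 1.2333 = 16.1/1.2333 = 13.054 cmH2O·s/L.
C = Vt/(Pplat − PEEP) = 345.0 / (21.1 − 11) = 345.0/10.1 = 34.158 mL/cmH2O.
τ = R × C = 13.054 × 0.03416 L/cmH2O = 0.4459 s.
Fraction remaining at end-expiration = e^(−Te/τ) = e^(−1.04/0.4459) = 0.09707 → 9.707%.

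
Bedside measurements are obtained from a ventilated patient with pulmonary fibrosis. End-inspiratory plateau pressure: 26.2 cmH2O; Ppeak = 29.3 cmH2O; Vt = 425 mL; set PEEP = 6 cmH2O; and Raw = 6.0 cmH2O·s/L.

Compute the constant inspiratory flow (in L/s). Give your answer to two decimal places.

0.52

flow = (PIP − Pplat) / Raw = 3.1 / 6.0 = 0.5167 L/s.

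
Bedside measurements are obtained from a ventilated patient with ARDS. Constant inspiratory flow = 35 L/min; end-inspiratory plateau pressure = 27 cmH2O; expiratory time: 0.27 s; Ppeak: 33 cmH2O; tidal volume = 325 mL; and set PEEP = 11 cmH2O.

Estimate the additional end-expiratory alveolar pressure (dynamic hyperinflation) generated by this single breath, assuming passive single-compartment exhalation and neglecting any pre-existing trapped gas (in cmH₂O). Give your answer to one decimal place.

4.4

Flow: 35 L/min ÷ 60 = 0.5833 L/s.
R = (PIP − Pplat)/V̇ = (33 − 27) / 0.5833 = 6.0/0.5833 = 10.286 cmH2O·s/L.
C = Vt/(Pplat − PEEP) = 325.0 / (27 − 11) = 325.0/16.0 = 20.313 mL/cmH2O.
τ = R × C = 10.286 × 0.02031 L/cmH2O = 0.2089 s.
Fraction remaining = e^(−Te/τ) = e^(−0.27/0.2089) = 0.2746; trapped volume = 325.0 × 0.2746 = 89.245 mL.
Additional alveolar pressure from trapping ≈ V_trapped / C = 89.245 / 20.313 = 4.393 cmH2O.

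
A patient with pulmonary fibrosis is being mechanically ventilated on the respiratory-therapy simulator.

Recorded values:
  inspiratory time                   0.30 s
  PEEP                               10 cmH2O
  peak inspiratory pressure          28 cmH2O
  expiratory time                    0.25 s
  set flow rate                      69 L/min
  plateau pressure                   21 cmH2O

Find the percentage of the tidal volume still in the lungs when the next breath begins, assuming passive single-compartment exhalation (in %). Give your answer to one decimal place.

Flow: 69 L/min ÷ 60 = 1.15 L/s.
Vt = flow × Ti = 1.15 L/s × 0.30 s × 1000 mL/L = 345.0 mL.
R = (PIP − Pplat)/V̇ = (28 − 21) / 1.15 = 7.0/1.15 = 6.087 cmH2O·s/L.
C = Vt/(Pplat − PEEP) = 345.0 / (21 − 10) = 345.0/11.0 = 31.364 mL/cmH2O.
τ = R × C = 6.087 × 0.03136 L/cmH2O = 0.1909 s.
Fraction remaining at end-expiration = e^(−Te/τ) = e^(−0.25/0.1909) = 0.2699 → 26.99%.

27.0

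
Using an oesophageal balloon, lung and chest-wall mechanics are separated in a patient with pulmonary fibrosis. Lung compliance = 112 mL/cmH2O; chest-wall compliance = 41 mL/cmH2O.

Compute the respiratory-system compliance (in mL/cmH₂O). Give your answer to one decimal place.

Lung and chest wall are elastances in series: 1/Crs = 1/CL + 1/Ccw.
1/Crs = 1/112 + 1/41 = 0.03332.
Crs = 30.012 mL/cmH2O.

30.0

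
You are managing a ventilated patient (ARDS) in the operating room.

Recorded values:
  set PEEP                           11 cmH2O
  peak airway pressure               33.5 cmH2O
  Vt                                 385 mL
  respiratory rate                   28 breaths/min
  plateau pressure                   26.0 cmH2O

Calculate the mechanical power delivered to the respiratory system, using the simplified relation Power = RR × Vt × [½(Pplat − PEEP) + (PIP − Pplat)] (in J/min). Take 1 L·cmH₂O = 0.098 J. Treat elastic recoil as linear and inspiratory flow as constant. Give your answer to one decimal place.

Per-breath work = Vt × [½(Pplat−PEEP) + (PIP−Pplat)] = 0.385 × [0.5×15.0 + 7.5] = 0.385 × 15.0 = 5.775 L·cmH2O.
Power = 28 × 5.775 = 161.7 L·cmH2O/min.
× 0.098 J/(L·cmH2O) → 15.847 J/min.

15.8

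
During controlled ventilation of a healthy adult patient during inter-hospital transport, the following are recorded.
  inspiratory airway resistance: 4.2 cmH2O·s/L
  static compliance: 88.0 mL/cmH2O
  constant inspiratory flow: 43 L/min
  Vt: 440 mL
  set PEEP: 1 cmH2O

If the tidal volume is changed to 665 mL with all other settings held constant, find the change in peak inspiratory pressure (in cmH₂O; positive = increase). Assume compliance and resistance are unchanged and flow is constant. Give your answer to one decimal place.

PIP = Vt/C + R·V̇ + PEEP (constant-flow equation of motion).
Only the elastic term changes: ΔPIP = ΔVt / C = (665 − 440) / 88.0 = 2.557 cmH2O.

2.6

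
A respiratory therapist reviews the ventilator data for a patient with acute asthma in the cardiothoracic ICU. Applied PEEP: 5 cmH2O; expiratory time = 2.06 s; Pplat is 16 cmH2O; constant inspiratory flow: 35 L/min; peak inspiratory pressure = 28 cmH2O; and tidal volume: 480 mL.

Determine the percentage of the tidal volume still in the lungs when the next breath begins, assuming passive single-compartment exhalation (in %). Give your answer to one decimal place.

Flow: 35 L/min ÷ 60 = 0.5833 L/s.
R = (PIP − Pplat)/V̇ = (28 − 16) / 0.5833 = 12.0/0.5833 = 20.573 cmH2O·s/L.
C = Vt/(Pplat − PEEP) = 480.0 / (16 − 5) = 480.0/11.0 = 43.636 mL/cmH2O.
τ = R × C = 20.573 × 0.04364 L/cmH2O = 0.8978 s.
Fraction remaining at end-expiration = e^(−Te/τ) = e^(−2.06/0.8978) = 0.1008 → 10.08%.

10.1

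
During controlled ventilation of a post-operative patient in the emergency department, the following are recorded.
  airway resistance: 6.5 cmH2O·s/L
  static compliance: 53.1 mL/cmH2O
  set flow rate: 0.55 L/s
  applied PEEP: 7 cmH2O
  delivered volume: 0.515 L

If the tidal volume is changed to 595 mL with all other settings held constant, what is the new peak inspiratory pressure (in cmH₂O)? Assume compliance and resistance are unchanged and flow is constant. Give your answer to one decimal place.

21.8

PIP = Vt/C + R·V̇ + PEEP (constant-flow equation of motion).
Only the elastic term changes: ΔPIP = ΔVt / C = (595 − 515) / 53.1 = 1.507 cmH2O.
Original PIP = 515/53.1 + 6.5×0.55 + 7 = 20.274 cmH2O; new PIP = 20.274 + (1.507) = 21.781 cmH2O.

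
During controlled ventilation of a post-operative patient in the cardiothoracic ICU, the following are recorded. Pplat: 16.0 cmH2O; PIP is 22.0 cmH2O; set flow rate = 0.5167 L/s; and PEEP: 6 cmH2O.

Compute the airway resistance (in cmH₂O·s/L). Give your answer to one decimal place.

11.6

Raw = (PIP − Pplat) / flow = (22.0 − 16.0) / 0.5167 = 6.0 / 0.5167 = 11.612 cmH2O·s/L.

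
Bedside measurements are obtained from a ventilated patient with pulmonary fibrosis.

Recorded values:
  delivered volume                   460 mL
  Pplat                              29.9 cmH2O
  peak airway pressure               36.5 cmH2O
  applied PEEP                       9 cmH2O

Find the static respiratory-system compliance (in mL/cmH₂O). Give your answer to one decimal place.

22.0

Cstat = Vt / (Pplat − PEEP) = 460 / (29.9 − 9) = 460 / 20.9 = 22.01 mL/cmH2O.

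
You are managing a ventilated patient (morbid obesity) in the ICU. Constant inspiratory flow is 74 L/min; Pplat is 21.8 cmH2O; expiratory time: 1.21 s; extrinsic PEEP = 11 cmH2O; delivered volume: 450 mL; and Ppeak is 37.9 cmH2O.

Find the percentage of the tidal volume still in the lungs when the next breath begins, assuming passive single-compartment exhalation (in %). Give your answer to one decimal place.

10.8

Flow: 74 L/min ÷ 60 = 1.2333 L/s.
R = (PIP − Pplat)/V̇ = (37.9 − 21.8) / 1.2333 = 16.1/1.2333 = 13.054 cmH2O·s/L.
C = Vt/(Pplat − PEEP) = 450.0 / (21.8 − 11) = 450.0/10.8 = 41.667 mL/cmH2O.
τ = R × C = 13.054 × 0.04167 L/cmH2O = 0.544 s.
Fraction remaining at end-expiration = e^(−Te/τ) = e^(−1.21/0.544) = 0.1081 → 10.81%.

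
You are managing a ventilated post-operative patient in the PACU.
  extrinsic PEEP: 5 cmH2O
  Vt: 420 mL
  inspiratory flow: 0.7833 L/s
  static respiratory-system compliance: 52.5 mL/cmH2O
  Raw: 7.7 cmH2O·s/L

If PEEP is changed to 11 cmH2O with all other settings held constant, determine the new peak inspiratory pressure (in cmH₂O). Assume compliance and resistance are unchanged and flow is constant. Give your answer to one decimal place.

25.0

PIP = Vt/C + R·V̇ + PEEP (constant-flow equation of motion).
Only the baseline term changes: ΔPIP = ΔPEEP = 11 − 5 = 6.0 cmH2O.
Original PIP = 420/52.5 + 7.7×0.7833 + 5 = 19.031 cmH2O; new PIP = 19.031 + (6.0) = 25.031 cmH2O.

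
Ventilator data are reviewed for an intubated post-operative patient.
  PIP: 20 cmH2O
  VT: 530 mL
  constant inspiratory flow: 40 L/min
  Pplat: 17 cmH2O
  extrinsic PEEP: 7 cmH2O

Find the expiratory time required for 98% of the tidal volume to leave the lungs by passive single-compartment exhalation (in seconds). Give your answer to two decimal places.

0.93

Flow: 40 L/min ÷ 60 = 0.6667 L/s.
R = (PIP − Pplat)/V̇ = (20 − 17) / 0.6667 = 3.0/0.6667 = 4.5 cmH2O·s/L.
C = Vt/(Pplat − PEEP) = 530.0 / (17 − 7) = 530.0/10.0 = 53.0 mL/cmH2O.
τ = R × C = 4.5 × 0.053 L/cmH2O = 0.2385 s.
t = −τ·ln(1 − 0.98) = −0.2385·ln(0.02) = 0.933 s.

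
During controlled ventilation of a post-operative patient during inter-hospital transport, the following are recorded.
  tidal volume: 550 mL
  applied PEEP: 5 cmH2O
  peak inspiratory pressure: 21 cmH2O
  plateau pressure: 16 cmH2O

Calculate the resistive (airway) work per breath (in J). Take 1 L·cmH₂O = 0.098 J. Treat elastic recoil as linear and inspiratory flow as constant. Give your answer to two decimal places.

With constant inspiratory flow the resistive pressure is constant at PIP − Pplat = 21 − 16 = 5.0 cmH2O, so resistive work = 5.0 × 0.550 = 2.75 L·cmH2O.
× 0.098 J/(L·cmH2O) → 0.2695 J.

0.27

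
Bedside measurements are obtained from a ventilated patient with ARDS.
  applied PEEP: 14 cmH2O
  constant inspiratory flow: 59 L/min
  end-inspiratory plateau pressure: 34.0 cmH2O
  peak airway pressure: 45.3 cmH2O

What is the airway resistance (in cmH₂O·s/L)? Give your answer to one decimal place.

Flow: 59 L/min ÷ 60 = 0.9833 L/s.
Raw = (PIP − Pplat) / flow = (45.3 − 34.0) / 0.9833 = 11.3 / 0.9833 = 11.492 cmH2O·s/L.

11.5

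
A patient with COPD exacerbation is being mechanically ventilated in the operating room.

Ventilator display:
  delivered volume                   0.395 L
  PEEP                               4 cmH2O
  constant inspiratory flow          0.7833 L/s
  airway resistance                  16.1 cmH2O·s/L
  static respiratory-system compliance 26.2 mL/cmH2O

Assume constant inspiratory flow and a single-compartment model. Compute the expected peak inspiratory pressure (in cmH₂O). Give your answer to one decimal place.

Equation of motion (constant flow): PIP = Vt/C + R·V̇ + PEEP.
PIP = 395/26.2 + 16.1×0.7833 + 4 = 15.076 + 12.611 + 4 = 31.687 cmH2O.

31.7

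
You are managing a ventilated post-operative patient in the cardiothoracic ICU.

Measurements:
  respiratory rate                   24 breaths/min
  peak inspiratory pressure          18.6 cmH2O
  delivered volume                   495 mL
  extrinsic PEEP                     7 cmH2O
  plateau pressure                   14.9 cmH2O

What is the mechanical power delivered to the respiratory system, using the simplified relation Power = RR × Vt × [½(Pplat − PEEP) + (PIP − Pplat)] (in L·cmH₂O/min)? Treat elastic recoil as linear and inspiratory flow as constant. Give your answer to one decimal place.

90.9

Per-breath work = Vt × [½(Pplat−PEEP) + (PIP−Pplat)] = 0.495 × [0.5×7.9 + 3.7] = 0.495 × 7.65 = 3.787 L·cmH2O.
Power = 24 × 3.787 = 90.888 L·cmH2O/min.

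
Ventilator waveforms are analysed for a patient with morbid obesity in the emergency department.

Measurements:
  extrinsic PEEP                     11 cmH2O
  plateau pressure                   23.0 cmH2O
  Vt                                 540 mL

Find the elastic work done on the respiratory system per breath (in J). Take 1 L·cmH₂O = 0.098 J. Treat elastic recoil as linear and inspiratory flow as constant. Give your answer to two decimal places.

Elastic work ≈ ½ × (Pplat − PEEP) × Vt = 0.5 × (23.0 − 11) × 0.540 L = 0.5 × 12.0 × 0.540 = 3.24 L·cmH2O.
× 0.098 J/(L·cmH2O) → 0.3175 J.

0.32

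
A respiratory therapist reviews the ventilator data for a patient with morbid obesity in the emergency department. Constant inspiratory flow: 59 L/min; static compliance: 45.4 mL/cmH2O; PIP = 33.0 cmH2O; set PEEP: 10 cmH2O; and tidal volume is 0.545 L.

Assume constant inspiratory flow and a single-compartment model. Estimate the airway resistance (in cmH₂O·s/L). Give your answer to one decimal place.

Flow: 59 L/min ÷ 60 = 0.9833 L/s.
Equation of motion (constant flow): PIP = Vt/C + R·V̇ + PEEP.
R·V̇ = PIP − Vt/C − PEEP = 33.0 − 545/45.4 − 10 = 33.0 − 12.004 − 10 = 10.996 cmH2O.
R = 10.996 / 0.9833 = 11.183 cmH2O·s/L.

11.2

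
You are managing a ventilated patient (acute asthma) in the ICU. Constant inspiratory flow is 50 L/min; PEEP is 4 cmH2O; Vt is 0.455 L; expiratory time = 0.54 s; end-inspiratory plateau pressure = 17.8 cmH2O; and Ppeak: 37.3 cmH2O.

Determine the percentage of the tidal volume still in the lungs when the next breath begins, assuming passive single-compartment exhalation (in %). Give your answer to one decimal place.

49.7

Flow: 50 L/min ÷ 60 = 0.8333 L/s.
R = (PIP − Pplat)/V̇ = (37.3 − 17.8) / 0.8333 = 19.5/0.8333 = 23.401 cmH2O·s/L.
C = Vt/(Pplat − PEEP) = 455.0 / (17.8 − 4) = 455.0/13.8 = 32.971 mL/cmH2O.
τ = R × C = 23.401 × 0.03297 L/cmH2O = 0.7715 s.
Fraction remaining at end-expiration = e^(−Te/τ) = e^(−0.54/0.7715) = 0.4966 → 49.66%.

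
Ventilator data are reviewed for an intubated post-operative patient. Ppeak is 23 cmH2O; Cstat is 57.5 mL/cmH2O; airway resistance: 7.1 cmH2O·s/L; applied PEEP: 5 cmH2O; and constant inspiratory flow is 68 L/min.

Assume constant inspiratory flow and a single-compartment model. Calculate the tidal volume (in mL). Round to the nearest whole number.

572

Flow: 68 L/min ÷ 60 = 1.1333 L/s.
Equation of motion (constant flow): PIP = Vt/C + R·V̇ + PEEP.
Vt/C = PIP − R·V̇ − PEEP = 23 − 8.046 − 5 = 9.954 cmH2O.
Vt = C × 9.954 = 57.5 × 9.954 = 572.36 mL.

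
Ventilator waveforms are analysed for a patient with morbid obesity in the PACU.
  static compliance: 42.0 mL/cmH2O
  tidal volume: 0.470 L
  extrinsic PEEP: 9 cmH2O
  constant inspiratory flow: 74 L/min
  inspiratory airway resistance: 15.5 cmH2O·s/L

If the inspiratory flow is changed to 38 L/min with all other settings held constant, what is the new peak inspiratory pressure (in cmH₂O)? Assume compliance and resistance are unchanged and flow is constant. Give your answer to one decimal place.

30.0

Flow: 74 L/min ÷ 60 = 1.2333 L/s.
New flow: 38 L/min ÷ 60 = 0.6333 L/s.
PIP = Vt/C + R·V̇ + PEEP (constant-flow equation of motion).
Only the resistive term changes: ΔPIP = R × ΔV̇ = 15.5 × (0.6333 − 1.2333) = 15.5 × -0.6 = -9.3 cmH2O.
Original PIP = 470/42.0 + 15.5×1.2333 + 9 = 39.307 cmH2O; new PIP = 39.307 + (-9.3) = 30.007 cmH2O.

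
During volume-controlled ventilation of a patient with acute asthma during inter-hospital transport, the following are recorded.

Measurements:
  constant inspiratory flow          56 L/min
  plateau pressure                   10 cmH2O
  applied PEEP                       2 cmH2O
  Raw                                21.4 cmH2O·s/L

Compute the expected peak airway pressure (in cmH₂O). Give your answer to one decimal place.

Flow: 56 L/min ÷ 60 = 0.9333 L/s.
PIP = Pplat + Raw × flow = 10 + 21.4 × 0.9333 = 10 + 19.973 = 29.973 cmH2O.

30.0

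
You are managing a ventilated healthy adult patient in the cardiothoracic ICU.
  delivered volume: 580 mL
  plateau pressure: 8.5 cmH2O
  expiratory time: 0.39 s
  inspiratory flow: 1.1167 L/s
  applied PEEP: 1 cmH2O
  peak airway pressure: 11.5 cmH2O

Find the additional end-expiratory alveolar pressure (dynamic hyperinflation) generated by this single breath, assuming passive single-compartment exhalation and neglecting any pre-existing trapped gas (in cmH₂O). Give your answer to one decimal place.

R = (PIP − Pplat)/V̇ = (11.5 − 8.5) / 1.1167 = 3.0/1.1167 = 2.686 cmH2O·s/L.
C = Vt/(Pplat − PEEP) = 580.0 / (8.5 − 1) = 580.0/7.5 = 77.333 mL/cmH2O.
τ = R × C = 2.686 × 0.07733 L/cmH2O = 0.2077 s.
Fraction remaining = e^(−Te/τ) = e^(−0.39/0.2077) = 0.1529; trapped volume = 580.0 × 0.1529 = 88.682 mL.
Additional alveolar pressure from trapping ≈ V_trapped / C = 88.682 / 77.333 = 1.147 cmH2O.

1.1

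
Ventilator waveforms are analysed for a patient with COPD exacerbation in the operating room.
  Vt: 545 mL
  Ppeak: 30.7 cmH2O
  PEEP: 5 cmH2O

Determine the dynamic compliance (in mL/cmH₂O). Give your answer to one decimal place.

Dynamic compliance = Vt / (PIP − PEEP) = 545 / (30.7 − 5) = 545 / 25.7 = 21.206 mL/cmH2O.

21.2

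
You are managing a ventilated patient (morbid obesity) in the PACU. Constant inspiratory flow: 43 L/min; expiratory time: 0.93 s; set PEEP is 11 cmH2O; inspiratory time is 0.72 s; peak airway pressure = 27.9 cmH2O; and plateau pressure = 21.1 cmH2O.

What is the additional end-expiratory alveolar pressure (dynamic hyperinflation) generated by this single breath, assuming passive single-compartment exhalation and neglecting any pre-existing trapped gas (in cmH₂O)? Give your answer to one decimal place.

1.5

Flow: 43 L/min ÷ 60 = 0.7167 L/s.
Vt = flow × Ti = 0.7167 L/s × 0.72 s × 1000 mL/L = 516.02 mL.
R = (PIP − Pplat)/V̇ = (27.9 − 21.1) / 0.7167 = 6.8/0.7167 = 9.488 cmH2O·s/L.
C = Vt/(Pplat − PEEP) = 516.02 / (21.1 − 11) = 516.02/10.1 = 51.091 mL/cmH2O.
τ = R × C = 9.488 × 0.05109 L/cmH2O = 0.4847 s.
Fraction remaining = e^(−Te/τ) = e^(−0.93/0.4847) = 0.1468; trapped volume = 516.02 × 0.1468 = 75.752 mL.
Additional alveolar pressure from trapping ≈ V_trapped / C = 75.752 / 51.091 = 1.483 cmH2O.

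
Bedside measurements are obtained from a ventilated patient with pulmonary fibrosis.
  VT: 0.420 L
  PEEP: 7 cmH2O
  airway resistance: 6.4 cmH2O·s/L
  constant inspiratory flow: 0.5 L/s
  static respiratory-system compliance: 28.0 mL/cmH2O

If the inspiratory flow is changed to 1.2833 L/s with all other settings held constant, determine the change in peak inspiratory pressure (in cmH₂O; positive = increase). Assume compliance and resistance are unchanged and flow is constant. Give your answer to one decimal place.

5.0

PIP = Vt/C + R·V̇ + PEEP (constant-flow equation of motion).
Only the resistive term changes: ΔPIP = R × ΔV̇ = 6.4 × (1.2833 − 0.5) = 6.4 × 0.7833 = 5.013 cmH2O.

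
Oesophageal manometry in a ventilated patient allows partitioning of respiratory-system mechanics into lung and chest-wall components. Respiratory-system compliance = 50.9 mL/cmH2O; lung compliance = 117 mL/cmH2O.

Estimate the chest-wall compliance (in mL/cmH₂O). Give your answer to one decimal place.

90.1

1/Ccw = 1/Crs − 1/CL.
1/Ccw = 1/50.9 − 1/117 = 0.0111.
Ccw = 90.09 mL/cmH2O.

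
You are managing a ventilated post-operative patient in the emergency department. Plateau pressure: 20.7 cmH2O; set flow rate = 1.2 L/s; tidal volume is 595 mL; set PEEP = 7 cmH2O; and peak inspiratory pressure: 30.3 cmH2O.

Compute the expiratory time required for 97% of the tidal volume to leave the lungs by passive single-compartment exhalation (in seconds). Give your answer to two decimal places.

R = (PIP − Pplat)/V̇ = (30.3 − 20.7) / 1.2 = 9.6/1.2 = 8.0 cmH2O·s/L.
C = Vt/(Pplat − PEEP) = 595.0 / (20.7 − 7) = 595.0/13.7 = 43.431 mL/cmH2O.
τ = R × C = 8.0 × 0.04343 L/cmH2O = 0.3474 s.
t = −τ·ln(1 − 0.97) = −0.3474·ln(0.03) = 1.218 s.

1.22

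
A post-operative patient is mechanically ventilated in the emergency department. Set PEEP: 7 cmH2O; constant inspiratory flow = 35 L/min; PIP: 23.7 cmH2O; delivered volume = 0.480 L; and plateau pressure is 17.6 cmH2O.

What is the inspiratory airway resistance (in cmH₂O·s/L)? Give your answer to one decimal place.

Flow: 35 L/min ÷ 60 = 0.5833 L/s.
Raw = (PIP − Pplat) / flow = (23.7 − 17.6) / 0.5833 = 6.1 / 0.5833 = 10.458 cmH2O·s/L.

10.5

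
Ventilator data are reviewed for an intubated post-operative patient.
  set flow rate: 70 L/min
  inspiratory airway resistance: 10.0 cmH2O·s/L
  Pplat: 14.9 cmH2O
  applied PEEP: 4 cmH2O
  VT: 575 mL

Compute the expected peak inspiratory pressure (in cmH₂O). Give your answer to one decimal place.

Flow: 70 L/min ÷ 60 = 1.1667 L/s.
PIP = Pplat + Raw × flow = 14.9 + 10.0 × 1.1667 = 14.9 + 11.667 = 26.567 cmH2O.

26.6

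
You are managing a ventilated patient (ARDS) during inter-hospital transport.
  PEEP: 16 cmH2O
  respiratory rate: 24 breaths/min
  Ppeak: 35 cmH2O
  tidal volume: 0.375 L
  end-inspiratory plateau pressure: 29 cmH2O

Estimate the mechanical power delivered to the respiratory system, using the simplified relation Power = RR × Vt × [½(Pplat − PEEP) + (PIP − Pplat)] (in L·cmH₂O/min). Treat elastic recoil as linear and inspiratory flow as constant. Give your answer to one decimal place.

112.5

Per-breath work = Vt × [½(Pplat−PEEP) + (PIP−Pplat)] = 0.375 × [0.5×13.0 + 6.0] = 0.375 × 12.5 = 4.688 L·cmH2O.
Power = 24 × 4.688 = 112.51 L·cmH2O/min.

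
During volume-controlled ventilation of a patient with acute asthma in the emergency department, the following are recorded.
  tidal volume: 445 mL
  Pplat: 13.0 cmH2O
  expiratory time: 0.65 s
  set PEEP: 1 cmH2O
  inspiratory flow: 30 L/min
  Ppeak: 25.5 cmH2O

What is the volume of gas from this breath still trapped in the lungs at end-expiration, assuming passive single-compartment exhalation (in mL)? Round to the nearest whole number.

221

Flow: 30 L/min ÷ 60 = 0.5 L/s.
R = (PIP − Pplat)/V̇ = (25.5 − 13.0) / 0.5 = 12.5/0.5 = 25.0 cmH2O·s/L.
C = Vt/(Pplat − PEEP) = 445.0 / (13.0 − 1) = 445.0/12.0 = 37.083 mL/cmH2O.
τ = R × C = 25.0 × 0.03708 L/cmH2O = 0.927 s.
Fraction remaining = e^(−Te/τ) = e^(−0.65/0.927) = 0.496.
Trapped volume = 445.0 × 0.496 = 220.72 mL.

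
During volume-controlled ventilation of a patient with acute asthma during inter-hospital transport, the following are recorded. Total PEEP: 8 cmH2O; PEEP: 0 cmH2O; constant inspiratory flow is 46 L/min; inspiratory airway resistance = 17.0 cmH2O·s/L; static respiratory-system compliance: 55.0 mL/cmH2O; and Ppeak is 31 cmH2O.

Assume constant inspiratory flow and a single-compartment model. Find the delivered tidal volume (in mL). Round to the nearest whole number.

Flow: 46 L/min ÷ 60 = 0.7667 L/s.
Total PEEP = 8 cmH2O (set 0 + intrinsic 8); this is the baseline alveolar pressure.
Equation of motion (constant flow): PIP = Vt/C + R·V̇ + PEEP.
Vt/C = PIP − R·V̇ − PEEP = 31 − 13.034 − 8 = 9.966 cmH2O.
Vt = C × 9.966 = 55.0 × 9.966 = 548.13 mL.

548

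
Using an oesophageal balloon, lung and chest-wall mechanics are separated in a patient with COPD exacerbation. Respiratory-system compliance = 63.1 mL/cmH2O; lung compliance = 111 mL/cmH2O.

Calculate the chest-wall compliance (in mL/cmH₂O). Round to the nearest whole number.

146

1/Ccw = 1/Crs − 1/CL.
1/Ccw = 1/63.1 − 1/111 = 0.006839.
Ccw = 146.22 mL/cmH2O.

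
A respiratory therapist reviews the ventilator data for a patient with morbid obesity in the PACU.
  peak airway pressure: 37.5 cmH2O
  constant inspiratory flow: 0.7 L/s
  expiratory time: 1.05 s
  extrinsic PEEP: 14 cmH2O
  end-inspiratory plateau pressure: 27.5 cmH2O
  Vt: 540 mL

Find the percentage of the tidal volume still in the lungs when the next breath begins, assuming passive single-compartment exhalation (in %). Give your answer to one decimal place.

15.9

R = (PIP − Pplat)/V̇ = (37.5 − 27.5) / 0.7 = 10.0/0.7 = 14.286 cmH2O·s/L.
C = Vt/(Pplat − PEEP) = 540.0 / (27.5 − 14) = 540.0/13.5 = 40.0 mL/cmH2O.
τ = R × C = 14.286 × 0.04 L/cmH2O = 0.5714 s.
Fraction remaining at end-expiration = e^(−Te/τ) = e^(−1.05/0.5714) = 0.1592 → 15.92%.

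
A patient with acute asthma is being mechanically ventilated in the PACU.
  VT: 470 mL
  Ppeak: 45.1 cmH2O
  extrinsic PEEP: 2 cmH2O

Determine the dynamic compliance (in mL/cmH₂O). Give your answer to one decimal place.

Dynamic compliance = Vt / (PIP − PEEP) = 470 / (45.1 − 2) = 470 / 43.1 = 10.905 mL/cmH2O.

10.9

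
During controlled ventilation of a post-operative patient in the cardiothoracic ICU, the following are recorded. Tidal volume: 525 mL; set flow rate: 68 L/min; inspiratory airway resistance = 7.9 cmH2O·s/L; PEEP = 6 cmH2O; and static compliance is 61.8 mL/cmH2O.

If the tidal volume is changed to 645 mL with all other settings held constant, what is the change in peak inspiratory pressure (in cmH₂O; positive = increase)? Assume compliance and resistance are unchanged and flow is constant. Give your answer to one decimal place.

1.9

PIP = Vt/C + R·V̇ + PEEP (constant-flow equation of motion).
Only the elastic term changes: ΔPIP = ΔVt / C = (645 − 525) / 61.8 = 1.942 cmH2O.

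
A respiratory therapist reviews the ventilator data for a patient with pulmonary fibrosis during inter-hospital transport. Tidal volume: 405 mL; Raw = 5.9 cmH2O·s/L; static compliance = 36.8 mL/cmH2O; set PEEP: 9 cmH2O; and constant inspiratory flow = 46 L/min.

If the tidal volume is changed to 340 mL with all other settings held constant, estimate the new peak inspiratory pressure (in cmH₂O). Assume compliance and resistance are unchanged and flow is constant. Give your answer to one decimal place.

Flow: 46 L/min ÷ 60 = 0.7667 L/s.
PIP = Vt/C + R·V̇ + PEEP (constant-flow equation of motion).
Only the elastic term changes: ΔPIP = ΔVt / C = (340 − 405) / 36.8 = -1.766 cmH2O.
Original PIP = 405/36.8 + 5.9×0.7667 + 9 = 24.529 cmH2O; new PIP = 24.529 + (-1.766) = 22.763 cmH2O.

22.8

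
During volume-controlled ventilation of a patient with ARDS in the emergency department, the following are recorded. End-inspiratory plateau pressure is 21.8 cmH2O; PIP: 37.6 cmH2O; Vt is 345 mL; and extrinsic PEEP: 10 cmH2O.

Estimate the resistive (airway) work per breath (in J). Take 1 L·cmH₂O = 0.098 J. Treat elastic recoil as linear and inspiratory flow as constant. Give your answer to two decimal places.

With constant inspiratory flow the resistive pressure is constant at PIP − Pplat = 37.6 − 21.8 = 15.8 cmH2O, so resistive work = 15.8 × 0.345 = 5.451 L·cmH2O.
× 0.098 J/(L·cmH2O) → 0.5342 J.

0.53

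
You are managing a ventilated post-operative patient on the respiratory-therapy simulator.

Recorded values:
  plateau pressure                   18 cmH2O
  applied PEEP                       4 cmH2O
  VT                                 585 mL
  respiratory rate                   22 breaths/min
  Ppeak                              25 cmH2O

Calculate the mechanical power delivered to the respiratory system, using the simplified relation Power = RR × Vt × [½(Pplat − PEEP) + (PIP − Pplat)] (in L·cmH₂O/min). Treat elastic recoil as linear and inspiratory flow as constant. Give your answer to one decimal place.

Per-breath work = Vt × [½(Pplat−PEEP) + (PIP−Pplat)] = 0.585 × [0.5×14.0 + 7.0] = 0.585 × 14.0 = 8.19 L·cmH2O.
Power = 22 × 8.19 = 180.18 L·cmH2O/min.

180.2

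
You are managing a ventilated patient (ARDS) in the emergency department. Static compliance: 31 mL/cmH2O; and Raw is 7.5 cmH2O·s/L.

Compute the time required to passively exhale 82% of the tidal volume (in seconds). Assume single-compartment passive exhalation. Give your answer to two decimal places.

τ = R × C = 7.5 × 31 mL/cmH2O = 7.5 × 0.031 L/cmH2O = 0.2325 s.
Exhaled fraction f = 1 − e^(−t/τ) → t = −τ·ln(1 − f) = −0.2325·ln(0.18) = 0.3987 s.

0.40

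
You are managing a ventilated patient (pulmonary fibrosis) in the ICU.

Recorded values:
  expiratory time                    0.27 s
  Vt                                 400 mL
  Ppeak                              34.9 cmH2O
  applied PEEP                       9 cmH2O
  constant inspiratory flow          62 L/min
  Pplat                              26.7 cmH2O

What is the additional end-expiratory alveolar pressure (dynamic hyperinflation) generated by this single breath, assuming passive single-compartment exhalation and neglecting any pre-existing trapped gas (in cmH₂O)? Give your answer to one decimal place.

Flow: 62 L/min ÷ 60 = 1.0333 L/s.
R = (PIP − Pplat)/V̇ = (34.9 − 26.7) / 1.0333 = 8.2/1.0333 = 7.936 cmH2O·s/L.
C = Vt/(Pplat − PEEP) = 400.0 / (26.7 − 9) = 400.0/17.7 = 22.599 mL/cmH2O.
τ = R × C = 7.936 × 0.0226 L/cmH2O = 0.1794 s.
Fraction remaining = e^(−Te/τ) = e^(−0.27/0.1794) = 0.222; trapped volume = 400.0 × 0.222 = 88.8 mL.
Additional alveolar pressure from trapping ≈ V_trapped / C = 88.8 / 22.599 = 3.929 cmH2O.

3.9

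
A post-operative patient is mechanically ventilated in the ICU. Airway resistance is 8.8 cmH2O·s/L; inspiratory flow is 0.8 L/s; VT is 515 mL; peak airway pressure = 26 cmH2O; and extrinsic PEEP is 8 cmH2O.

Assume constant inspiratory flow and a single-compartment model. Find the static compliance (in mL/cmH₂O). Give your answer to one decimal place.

47.0

Equation of motion (constant flow): PIP = Vt/C + R·V̇ + PEEP.
Vt/C = PIP − R·V̇ − PEEP = 26 − 8.8×0.8 − 8 = 26 − 7.04 − 8 = 10.96 cmH2O.
C = Vt / 10.96 = 515 / 10.96 = 46.989 mL/cmH2O.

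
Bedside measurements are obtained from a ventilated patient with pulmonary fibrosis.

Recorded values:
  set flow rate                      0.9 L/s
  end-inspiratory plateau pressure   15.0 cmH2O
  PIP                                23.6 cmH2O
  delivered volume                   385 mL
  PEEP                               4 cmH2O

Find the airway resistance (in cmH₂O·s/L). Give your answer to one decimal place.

Raw = (PIP − Pplat) / flow = (23.6 − 15.0) / 0.9 = 8.6 / 0.9 = 9.556 cmH2O·s/L.

9.6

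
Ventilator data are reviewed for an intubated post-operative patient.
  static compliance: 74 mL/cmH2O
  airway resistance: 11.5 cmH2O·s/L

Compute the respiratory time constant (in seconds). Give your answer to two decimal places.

0.85

τ = R × C = 11.5 × 74 mL/cmH2O = 11.5 × 0.074 L/cmH2O = 0.851 s.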